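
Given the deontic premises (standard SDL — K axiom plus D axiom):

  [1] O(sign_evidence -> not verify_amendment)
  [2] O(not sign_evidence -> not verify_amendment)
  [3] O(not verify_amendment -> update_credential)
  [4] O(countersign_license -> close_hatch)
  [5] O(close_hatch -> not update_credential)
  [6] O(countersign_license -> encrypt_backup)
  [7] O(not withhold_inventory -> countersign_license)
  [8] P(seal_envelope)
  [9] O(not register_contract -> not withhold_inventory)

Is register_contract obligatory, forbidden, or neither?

Obligatory

Premises 1 and 2 are O(sign_evidence -> not verify_amendment) and O(not sign_evidence -> not verify_amendment); every ideal world satisfies sign_evidence or not sign_evidence, so in either case not verify_amendment holds — hence O(not verify_amendment).
Premise 3 is O(not verify_amendment -> update_credential); since O(not verify_amendment), deontic closure gives O(update_credential).
Premise 5, O(close_hatch -> not update_credential), contraposes to O(update_credential -> not close_hatch); with O(update_credential) we get O(not close_hatch).
Premise 4, O(countersign_license -> close_hatch), contraposes to O(not close_hatch -> not countersign_license); with O(not close_hatch) we get O(not countersign_license).
Premise 7 is O(not withhold_inventory -> countersign_license); contrapositively O(not countersign_license -> withhold_inventory). Since O(not countersign_license) holds, K gives O(withhold_inventory).
Premise 9, O(not register_contract -> not withhold_inventory), contraposes to O(withhold_inventory -> register_contract); with O(withhold_inventory) we get O(register_contract).
Premises 6, 8 do not contribute to this derivation.
Hence register_contract is obligatory.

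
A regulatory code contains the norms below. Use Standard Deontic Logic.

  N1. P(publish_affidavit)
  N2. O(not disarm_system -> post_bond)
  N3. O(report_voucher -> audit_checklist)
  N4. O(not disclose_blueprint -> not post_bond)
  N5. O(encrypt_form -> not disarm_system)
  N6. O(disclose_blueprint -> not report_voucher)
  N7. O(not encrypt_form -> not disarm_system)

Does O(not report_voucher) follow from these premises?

By case analysis on encrypt_form: premise 5 gives O(encrypt_form -> not disarm_system) and premise 7 gives O(not encrypt_form -> not disarm_system), so O(not disarm_system) either way.
Applying K to premise 2 (O(not disarm_system -> post_bond)) and O(not disarm_system) yields O(post_bond).
Premise 4, O(not disclose_blueprint -> not post_bond), contraposes to O(post_bond -> disclose_blueprint); with O(post_bond) we get O(disclose_blueprint).
Premise 6 is O(disclose_blueprint -> not report_voucher); since O(disclose_blueprint), deontic closure gives O(not report_voucher).
Premises 1, 3 do not contribute to this derivation.
So O(not report_voucher) follows.

Yes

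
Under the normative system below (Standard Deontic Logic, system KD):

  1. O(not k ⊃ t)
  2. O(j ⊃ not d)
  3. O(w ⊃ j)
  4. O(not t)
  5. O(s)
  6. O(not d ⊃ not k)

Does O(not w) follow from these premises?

From premise 4 we have O(not t).
The contrapositive of premise 1 (O(not k ⊃ t)) is O(not t ⊃ k), and O(not t) is already established, so O(k).
Premise 6 is O(not d ⊃ not k); contrapositively O(k ⊃ d). Since O(k) holds, K gives O(d).
Premise 2 is O(j ⊃ not d); contrapositively O(d ⊃ not j). Since O(d) holds, K gives O(not j).
Premise 3 is O(w ⊃ j); contrapositively O(not j ⊃ not w). Since O(not j) holds, K gives O(not w).
Premise 5 does not contribute to this derivation.
So O(not w) follows.

Yes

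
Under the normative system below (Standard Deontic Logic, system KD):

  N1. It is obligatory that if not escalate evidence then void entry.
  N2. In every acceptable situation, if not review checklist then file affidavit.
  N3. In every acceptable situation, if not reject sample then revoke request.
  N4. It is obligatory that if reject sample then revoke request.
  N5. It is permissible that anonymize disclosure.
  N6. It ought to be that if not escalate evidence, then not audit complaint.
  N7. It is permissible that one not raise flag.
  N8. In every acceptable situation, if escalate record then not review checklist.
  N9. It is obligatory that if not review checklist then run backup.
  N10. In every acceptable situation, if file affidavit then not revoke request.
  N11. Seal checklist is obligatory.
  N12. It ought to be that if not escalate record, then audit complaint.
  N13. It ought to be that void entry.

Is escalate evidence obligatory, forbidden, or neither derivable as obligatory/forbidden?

Obligatory

Premises 3 and 4 cover both cases: O(¬reject_sample → revoke_request) and O(reject_sample → revoke_request). Since ¬reject_sample ∨ reject_sample is a tautology, O(revoke_request) follows.
The contrapositive of premise 10 (O(file_affidavit → ¬revoke_request)) is O(revoke_request → ¬file_affidavit), and O(revoke_request) is already established, so O(¬file_affidavit).
Premise 2 is O(¬review_checklist → file_affidavit); contrapositively O(¬file_affidavit → review_checklist). Since O(¬file_affidavit) holds, K gives O(review_checklist).
The contrapositive of premise 8 (O(escalate_record → ¬review_checklist)) is O(review_checklist → ¬escalate_record), and O(review_checklist) is already established, so O(¬escalate_record).
With premise 12, O(¬escalate_record → audit_complaint), the K-axiom yields O(audit_complaint).
Premise 6 is O(¬escalate_evidence → ¬audit_complaint); contrapositively O(audit_complaint → escalate_evidence). Since O(audit_complaint) holds, K gives O(escalate_evidence).
Premises 1, 5, 7, 9, 11, 13 do not contribute to this derivation.
Hence escalate_evidence is obligatory.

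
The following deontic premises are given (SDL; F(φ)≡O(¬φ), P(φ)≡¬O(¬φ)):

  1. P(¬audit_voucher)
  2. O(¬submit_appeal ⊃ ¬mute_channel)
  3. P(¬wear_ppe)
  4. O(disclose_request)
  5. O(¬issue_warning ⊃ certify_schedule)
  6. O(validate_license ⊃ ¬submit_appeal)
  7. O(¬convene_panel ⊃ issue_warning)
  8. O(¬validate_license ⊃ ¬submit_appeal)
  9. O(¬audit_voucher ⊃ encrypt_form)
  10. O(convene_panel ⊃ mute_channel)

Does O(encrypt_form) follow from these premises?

Premise 9 is O(¬audit_voucher ⊃ encrypt_form), but O(¬audit_voucher) is not derivable from the premises (the permission P(¬audit_voucher) asserts only ¬O(audit_voucher), not O(¬audit_voucher)), so it does not yield O(encrypt_form).
No other premise forces O(encrypt_form). An ideal world satisfying every premise can still have encrypt_form false, so O(encrypt_form) is not derivable.

No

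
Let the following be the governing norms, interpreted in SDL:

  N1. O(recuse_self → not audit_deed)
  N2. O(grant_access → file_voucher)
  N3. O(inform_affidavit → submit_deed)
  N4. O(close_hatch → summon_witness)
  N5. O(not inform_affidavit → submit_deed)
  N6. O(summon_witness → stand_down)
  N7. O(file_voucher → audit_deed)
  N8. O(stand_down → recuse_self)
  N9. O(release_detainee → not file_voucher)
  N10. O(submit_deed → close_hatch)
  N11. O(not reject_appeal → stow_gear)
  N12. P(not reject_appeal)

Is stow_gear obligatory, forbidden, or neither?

Premise 11 is O(not reject_appeal → stow_gear), but O(not reject_appeal) is not derivable from the premises (the permission P(not reject_appeal) asserts only not O(reject_appeal), not O(not reject_appeal)), so it does not yield O(stow_gear).
No premise or chain of K-axiom applications forces O(stow_gear), and none forces O(not stow_gear). So stow_gear is neither obligatory nor forbidden under these norms.

Neither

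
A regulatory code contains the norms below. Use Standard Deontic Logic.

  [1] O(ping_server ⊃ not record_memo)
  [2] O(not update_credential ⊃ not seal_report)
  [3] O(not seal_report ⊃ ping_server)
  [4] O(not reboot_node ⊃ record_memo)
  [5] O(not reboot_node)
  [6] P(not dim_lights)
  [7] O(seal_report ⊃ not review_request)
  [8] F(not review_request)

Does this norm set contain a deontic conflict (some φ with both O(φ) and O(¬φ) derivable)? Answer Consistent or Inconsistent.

Inconsistent

Premise 8, F(not review_request), is equivalent to O(review_request).
Premise 7 is O(seal_report ⊃ not review_request); contrapositively O(review_request ⊃ not seal_report). Since O(review_request) holds, K gives O(not seal_report).
Premise 3 is O(not seal_report ⊃ ping_server); since O(not seal_report), deontic closure gives O(ping_server).
Applying K to premise 1 (O(ping_server ⊃ not record_memo)) and O(ping_server) yields O(not record_memo).
The contrapositive of premise 4 (O(not reboot_node ⊃ record_memo)) is O(not record_memo ⊃ reboot_node), and O(not record_memo) is already established, so O(reboot_node).
However, premise 5 gives O(not reboot_node).
We now have both O(reboot_node) and O(not reboot_node) — reboot_node is simultaneously obligatory and forbidden, violating the D-axiom.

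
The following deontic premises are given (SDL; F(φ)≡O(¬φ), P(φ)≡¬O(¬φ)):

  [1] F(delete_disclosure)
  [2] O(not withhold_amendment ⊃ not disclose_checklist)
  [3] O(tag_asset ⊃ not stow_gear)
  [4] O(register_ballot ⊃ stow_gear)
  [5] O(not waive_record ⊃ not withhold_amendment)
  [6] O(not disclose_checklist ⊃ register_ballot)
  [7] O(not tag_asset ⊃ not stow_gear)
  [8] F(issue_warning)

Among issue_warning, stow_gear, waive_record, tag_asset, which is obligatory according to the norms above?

Premises 7 and 3 are O(not tag_asset ⊃ not stow_gear) and O(tag_asset ⊃ not stow_gear); every ideal world satisfies not tag_asset or tag_asset, so in either case not stow_gear holds — hence O(not stow_gear).
Premise 4 is O(register_ballot ⊃ stow_gear); contrapositively O(not stow_gear ⊃ not register_ballot). Since O(not stow_gear) holds, K gives O(not register_ballot).
Premise 6 is O(not disclose_checklist ⊃ register_ballot); contrapositively O(not register_ballot ⊃ disclose_checklist). Since O(not register_ballot) holds, K gives O(disclose_checklist).
Premise 2 is O(not withhold_amendment ⊃ not disclose_checklist); contrapositively O(disclose_checklist ⊃ withhold_amendment). Since O(disclose_checklist) holds, K gives O(withhold_amendment).
The contrapositive of premise 5 (O(not waive_record ⊃ not withhold_amendment)) is O(withhold_amendment ⊃ waive_record), and O(withhold_amendment) is already established, so O(waive_record).
So O(waive_record) holds — waive_record is obligatory. None of the other listed options is made obligatory by any chain of premises.

waive_record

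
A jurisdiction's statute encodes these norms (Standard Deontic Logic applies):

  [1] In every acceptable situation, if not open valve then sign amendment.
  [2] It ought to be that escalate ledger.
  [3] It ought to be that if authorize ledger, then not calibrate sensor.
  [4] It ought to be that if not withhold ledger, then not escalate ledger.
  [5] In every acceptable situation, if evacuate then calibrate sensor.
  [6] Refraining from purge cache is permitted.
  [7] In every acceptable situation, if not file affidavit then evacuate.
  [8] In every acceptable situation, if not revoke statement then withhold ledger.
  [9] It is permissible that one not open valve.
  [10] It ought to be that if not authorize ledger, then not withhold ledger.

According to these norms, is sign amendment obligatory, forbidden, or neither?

Neither

Premise 1 is O(¬open_valve → sign_amendment), but O(¬open_valve) is not derivable from the premises (the permission P(¬open_valve) asserts only ¬O(open_valve), not O(¬open_valve)), so it does not yield O(sign_amendment).
No premise or chain of K-axiom applications forces O(sign_amendment), and none forces O(¬sign_amendment). So sign_amendment is neither obligatory nor forbidden under these norms.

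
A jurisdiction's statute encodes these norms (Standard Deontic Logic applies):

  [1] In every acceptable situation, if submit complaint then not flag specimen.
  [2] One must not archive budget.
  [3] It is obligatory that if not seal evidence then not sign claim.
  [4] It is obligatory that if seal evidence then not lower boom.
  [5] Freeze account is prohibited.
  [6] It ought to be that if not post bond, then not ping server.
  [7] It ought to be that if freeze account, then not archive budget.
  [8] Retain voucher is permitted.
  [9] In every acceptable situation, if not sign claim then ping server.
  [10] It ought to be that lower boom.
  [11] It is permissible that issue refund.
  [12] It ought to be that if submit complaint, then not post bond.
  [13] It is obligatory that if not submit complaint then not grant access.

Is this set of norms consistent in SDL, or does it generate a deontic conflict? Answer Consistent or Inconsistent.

Premise 7 is O(freeze_account → ¬archive_budget); even if O(¬archive_budget) held, inferring O(freeze_account) would be affirming the consequent — invalid.
So O(freeze_account) is not derivable, and the apparent clash with O(¬freeze_account) does not arise.
A world satisfying every obligation exists (e.g. archive_budget=false, flag_specimen=false, freeze_account=false, grant_access=false, issue_refund=false, lower_boom=true, ping_server=true, post_bond=true, retain_voucher=false, seal_evidence=false, sign_claim=false, submit_complaint=false); no atom is both obligatory and forbidden, so the set is consistent.

Consistent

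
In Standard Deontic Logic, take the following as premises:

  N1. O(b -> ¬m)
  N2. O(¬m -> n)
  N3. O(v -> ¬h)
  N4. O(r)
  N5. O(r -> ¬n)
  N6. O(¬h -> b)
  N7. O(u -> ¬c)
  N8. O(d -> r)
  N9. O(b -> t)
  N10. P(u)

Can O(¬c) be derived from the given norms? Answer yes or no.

Premise 7 is O(u -> ¬c), but O(u) is not derivable from the premises (the permission P(u) asserts only ¬O(¬u), not O(u)), so it does not yield O(¬c).
No other premise forces O(¬c). An ideal world satisfying every premise can still have ¬c false, so O(¬c) is not derivable.

No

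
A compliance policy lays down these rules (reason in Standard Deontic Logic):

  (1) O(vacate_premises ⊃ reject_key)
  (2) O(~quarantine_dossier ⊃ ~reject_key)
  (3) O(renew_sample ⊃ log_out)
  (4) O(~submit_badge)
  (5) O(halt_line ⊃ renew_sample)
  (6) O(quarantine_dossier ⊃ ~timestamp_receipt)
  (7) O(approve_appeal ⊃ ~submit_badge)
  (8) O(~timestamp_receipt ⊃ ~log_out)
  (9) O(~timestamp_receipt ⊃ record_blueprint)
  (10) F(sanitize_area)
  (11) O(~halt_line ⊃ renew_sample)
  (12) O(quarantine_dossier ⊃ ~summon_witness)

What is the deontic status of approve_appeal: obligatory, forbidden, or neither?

Neither

Premise 7 is O(approve_appeal ⊃ ~submit_badge); even if O(~submit_badge) held, inferring O(approve_appeal) would be affirming the consequent — invalid.
No premise or chain of K-axiom applications forces O(approve_appeal), and none forces O(~approve_appeal). So approve_appeal is neither obligatory nor forbidden under these norms.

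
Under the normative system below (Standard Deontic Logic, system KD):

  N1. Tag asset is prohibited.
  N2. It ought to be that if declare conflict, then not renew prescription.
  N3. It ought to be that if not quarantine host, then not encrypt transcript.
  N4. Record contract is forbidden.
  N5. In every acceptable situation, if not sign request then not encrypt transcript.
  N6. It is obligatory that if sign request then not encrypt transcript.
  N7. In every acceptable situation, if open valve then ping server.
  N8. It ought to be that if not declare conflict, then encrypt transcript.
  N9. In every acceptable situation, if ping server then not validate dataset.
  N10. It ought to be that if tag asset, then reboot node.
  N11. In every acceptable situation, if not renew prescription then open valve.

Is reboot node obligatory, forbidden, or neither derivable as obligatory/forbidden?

Premise 10 is O(tag_asset → reboot_node), but O(tag_asset) is not derivable from the premises, so it does not yield O(reboot_node).
No premise or chain of K-axiom applications forces O(reboot_node), and none forces O(¬reboot_node). So reboot_node is neither obligatory nor forbidden under these norms.

Neither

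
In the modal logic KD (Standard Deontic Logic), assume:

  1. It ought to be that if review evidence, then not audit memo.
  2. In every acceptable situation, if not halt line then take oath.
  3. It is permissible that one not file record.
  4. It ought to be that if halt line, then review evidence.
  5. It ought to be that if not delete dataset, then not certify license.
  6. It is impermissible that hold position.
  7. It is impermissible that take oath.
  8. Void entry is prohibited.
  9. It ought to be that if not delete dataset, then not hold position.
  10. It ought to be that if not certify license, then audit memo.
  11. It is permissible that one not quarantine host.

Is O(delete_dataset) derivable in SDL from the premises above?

Yes

Premise 7, F(take_oath), is equivalent to O(¬take_oath).
Premise 2, O(¬halt_line → take_oath), contraposes to O(¬take_oath → halt_line); with O(¬take_oath) we get O(halt_line).
From O(halt_line) and premise 4, O(halt_line → review_evidence), we obtain O(review_evidence).
From O(review_evidence) and premise 1, O(review_evidence → ¬audit_memo), we obtain O(¬audit_memo).
Premise 10, O(¬certify_license → audit_memo), contraposes to O(¬audit_memo → certify_license); with O(¬audit_memo) we get O(certify_license).
Premise 5, O(¬delete_dataset → ¬certify_license), contraposes to O(certify_license → delete_dataset); with O(certify_license) we get O(delete_dataset).
Premises 3, 6, 8, 9, 11 do not contribute to this derivation.
So O(delete_dataset) follows.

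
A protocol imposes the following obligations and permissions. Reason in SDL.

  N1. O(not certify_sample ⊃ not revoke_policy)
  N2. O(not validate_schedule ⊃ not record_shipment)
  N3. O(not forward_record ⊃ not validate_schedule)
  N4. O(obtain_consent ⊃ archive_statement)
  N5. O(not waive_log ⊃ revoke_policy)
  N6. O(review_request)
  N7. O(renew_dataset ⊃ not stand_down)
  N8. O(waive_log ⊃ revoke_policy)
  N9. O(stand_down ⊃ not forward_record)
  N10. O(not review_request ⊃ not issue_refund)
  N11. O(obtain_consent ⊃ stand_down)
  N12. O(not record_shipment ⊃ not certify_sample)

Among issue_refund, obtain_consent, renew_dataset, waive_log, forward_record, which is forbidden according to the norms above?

Premises 8 and 5 are O(waive_log ⊃ revoke_policy) and O(not waive_log ⊃ revoke_policy); every ideal world satisfies waive_log or not waive_log, so in either case revoke_policy holds — hence O(revoke_policy).
Premise 1 is O(not certify_sample ⊃ not revoke_policy); contrapositively O(revoke_policy ⊃ certify_sample). Since O(revoke_policy) holds, K gives O(certify_sample).
Premise 12 is O(not record_shipment ⊃ not certify_sample); contrapositively O(certify_sample ⊃ record_shipment). Since O(certify_sample) holds, K gives O(record_shipment).
Premise 2, O(not validate_schedule ⊃ not record_shipment), contraposes to O(record_shipment ⊃ validate_schedule); with O(record_shipment) we get O(validate_schedule).
Premise 3 is O(not forward_record ⊃ not validate_schedule); contrapositively O(validate_schedule ⊃ forward_record). Since O(validate_schedule) holds, K gives O(forward_record).
Premise 9 is O(stand_down ⊃ not forward_record); contrapositively O(forward_record ⊃ not stand_down). Since O(forward_record) holds, K gives O(not stand_down).
The contrapositive of premise 11 (O(obtain_consent ⊃ stand_down)) is O(not stand_down ⊃ not obtain_consent), and O(not stand_down) is already established, so O(not obtain_consent).
So O(not obtain_consent) holds, i.e. obtain_consent is forbidden. None of the other listed options is forbidden under the premises.

obtain_consent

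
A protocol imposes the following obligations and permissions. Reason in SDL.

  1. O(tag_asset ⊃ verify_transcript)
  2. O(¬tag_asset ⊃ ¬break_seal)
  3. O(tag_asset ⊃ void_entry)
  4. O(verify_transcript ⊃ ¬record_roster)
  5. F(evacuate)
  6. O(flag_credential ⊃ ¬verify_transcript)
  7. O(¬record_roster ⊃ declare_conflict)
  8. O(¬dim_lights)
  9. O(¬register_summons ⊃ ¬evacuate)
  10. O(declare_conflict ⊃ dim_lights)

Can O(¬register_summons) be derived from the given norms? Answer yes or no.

No

Premise 9 is O(¬register_summons ⊃ ¬evacuate); even if O(¬evacuate) held, inferring O(¬register_summons) would be affirming the consequent — invalid.
No other premise forces O(¬register_summons). An ideal world satisfying every premise can still have ¬register_summons false, so O(¬register_summons) is not derivable.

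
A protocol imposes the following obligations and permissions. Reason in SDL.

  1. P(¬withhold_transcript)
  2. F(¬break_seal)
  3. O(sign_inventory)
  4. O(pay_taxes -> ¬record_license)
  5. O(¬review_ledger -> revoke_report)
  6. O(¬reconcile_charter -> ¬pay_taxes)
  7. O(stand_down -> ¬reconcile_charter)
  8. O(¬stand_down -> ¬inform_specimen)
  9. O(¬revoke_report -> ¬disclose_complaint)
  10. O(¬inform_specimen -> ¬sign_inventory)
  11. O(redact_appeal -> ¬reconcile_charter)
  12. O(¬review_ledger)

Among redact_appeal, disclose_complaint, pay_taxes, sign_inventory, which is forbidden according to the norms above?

Premise 3 gives O(sign_inventory).
The contrapositive of premise 10 (O(¬inform_specimen -> ¬sign_inventory)) is O(sign_inventory -> inform_specimen), and O(sign_inventory) is already established, so O(inform_specimen).
Premise 8, O(¬stand_down -> ¬inform_specimen), contraposes to O(inform_specimen -> stand_down); with O(inform_specimen) we get O(stand_down).
With premise 7, O(stand_down -> ¬reconcile_charter), the K-axiom yields O(¬reconcile_charter).
With premise 6, O(¬reconcile_charter -> ¬pay_taxes), the K-axiom yields O(¬pay_taxes).
So O(¬pay_taxes) holds, i.e. pay_taxes is forbidden. None of the other listed options is forbidden under the premises.

pay_taxes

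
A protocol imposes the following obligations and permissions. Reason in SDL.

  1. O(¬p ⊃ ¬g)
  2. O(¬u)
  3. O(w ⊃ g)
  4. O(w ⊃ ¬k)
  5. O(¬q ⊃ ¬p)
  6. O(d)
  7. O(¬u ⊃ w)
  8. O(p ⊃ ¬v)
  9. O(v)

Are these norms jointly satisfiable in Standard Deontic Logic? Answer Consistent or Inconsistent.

Inconsistent

From premise 9 we have O(v).
Premise 8 is O(p ⊃ ¬v); contrapositively O(v ⊃ ¬p). Since O(v) holds, K gives O(¬p).
From O(¬p) and premise 1, O(¬p ⊃ ¬g), we obtain O(¬g).
The contrapositive of premise 3 (O(w ⊃ g)) is O(¬g ⊃ ¬w), and O(¬g) is already established, so O(¬w).
Premise 7 is O(¬u ⊃ w); contrapositively O(¬w ⊃ u). Since O(¬w) holds, K gives O(u).
However, premise 2 gives O(¬u).
We now have both O(u) and O(¬u) — u is simultaneously obligatory and forbidden, violating the D-axiom.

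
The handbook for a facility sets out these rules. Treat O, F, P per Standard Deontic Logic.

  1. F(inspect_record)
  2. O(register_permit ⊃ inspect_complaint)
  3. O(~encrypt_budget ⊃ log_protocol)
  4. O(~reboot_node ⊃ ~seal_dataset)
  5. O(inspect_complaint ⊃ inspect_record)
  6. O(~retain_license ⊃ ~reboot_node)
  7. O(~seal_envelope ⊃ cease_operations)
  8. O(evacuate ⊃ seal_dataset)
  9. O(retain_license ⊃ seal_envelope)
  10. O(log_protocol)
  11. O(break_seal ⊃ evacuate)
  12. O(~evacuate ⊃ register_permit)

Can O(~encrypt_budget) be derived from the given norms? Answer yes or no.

No

Premise 3 is O(~encrypt_budget ⊃ log_protocol); even if O(log_protocol) held, inferring O(~encrypt_budget) would be affirming the consequent — invalid.
No other premise forces O(~encrypt_budget). An ideal world satisfying every premise can still have ~encrypt_budget false, so O(~encrypt_budget) is not derivable.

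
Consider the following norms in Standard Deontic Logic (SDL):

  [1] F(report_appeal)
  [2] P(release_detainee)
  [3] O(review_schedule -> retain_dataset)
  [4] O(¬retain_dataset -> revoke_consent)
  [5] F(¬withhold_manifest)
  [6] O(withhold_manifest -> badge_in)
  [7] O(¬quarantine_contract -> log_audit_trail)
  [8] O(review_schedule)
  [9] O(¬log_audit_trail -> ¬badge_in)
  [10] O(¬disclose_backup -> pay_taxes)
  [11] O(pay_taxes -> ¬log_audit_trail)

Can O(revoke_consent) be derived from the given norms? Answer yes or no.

No

Premise 4 is O(¬retain_dataset -> revoke_consent), but O(¬retain_dataset) is not derivable from the premises, so it does not yield O(revoke_consent).
No other premise forces O(revoke_consent). An ideal world satisfying every premise can still have revoke_consent false, so O(revoke_consent) is not derivable.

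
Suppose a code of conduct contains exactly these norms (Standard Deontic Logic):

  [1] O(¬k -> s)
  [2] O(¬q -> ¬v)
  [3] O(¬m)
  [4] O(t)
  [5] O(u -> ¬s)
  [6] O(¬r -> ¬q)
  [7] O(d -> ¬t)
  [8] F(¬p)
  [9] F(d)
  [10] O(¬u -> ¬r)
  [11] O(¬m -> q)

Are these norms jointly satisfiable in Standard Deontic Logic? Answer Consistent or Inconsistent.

Premise 7 is O(d -> ¬t), but O(d) is not derivable from the premises, so it does not yield O(¬t).
So O(¬t) is not derivable, and the apparent clash with O(t) does not arise.
A world satisfying every obligation exists (e.g. d=false, k=true, m=false, p=true, q=true, r=true, s=false, t=true, u=true, v=false); no atom is both obligatory and forbidden, so the set is consistent.

Consistent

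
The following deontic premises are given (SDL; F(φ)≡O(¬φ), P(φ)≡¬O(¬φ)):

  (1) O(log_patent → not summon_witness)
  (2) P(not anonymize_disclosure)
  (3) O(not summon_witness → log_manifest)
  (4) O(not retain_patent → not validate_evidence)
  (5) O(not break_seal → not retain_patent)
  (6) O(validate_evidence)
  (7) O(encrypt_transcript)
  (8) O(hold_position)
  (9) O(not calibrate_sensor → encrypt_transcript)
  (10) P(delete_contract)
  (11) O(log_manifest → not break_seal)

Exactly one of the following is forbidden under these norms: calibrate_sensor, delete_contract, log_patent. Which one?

Premise 6 gives O(validate_evidence).
Premise 4 is O(not retain_patent → not validate_evidence); contrapositively O(validate_evidence → retain_patent). Since O(validate_evidence) holds, K gives O(retain_patent).
Premise 5, O(not break_seal → not retain_patent), contraposes to O(retain_patent → break_seal); with O(retain_patent) we get O(break_seal).
Premise 11, O(log_manifest → not break_seal), contraposes to O(break_seal → not log_manifest); with O(break_seal) we get O(not log_manifest).
The contrapositive of premise 3 (O(not summon_witness → log_manifest)) is O(not log_manifest → summon_witness), and O(not log_manifest) is already established, so O(summon_witness).
Premise 1, O(log_patent → not summon_witness), contraposes to O(summon_witness → not log_patent); with O(summon_witness) we get O(not log_patent).
So O(not log_patent) holds, i.e. log_patent is forbidden. None of the other listed options is forbidden under the premises.

log_patent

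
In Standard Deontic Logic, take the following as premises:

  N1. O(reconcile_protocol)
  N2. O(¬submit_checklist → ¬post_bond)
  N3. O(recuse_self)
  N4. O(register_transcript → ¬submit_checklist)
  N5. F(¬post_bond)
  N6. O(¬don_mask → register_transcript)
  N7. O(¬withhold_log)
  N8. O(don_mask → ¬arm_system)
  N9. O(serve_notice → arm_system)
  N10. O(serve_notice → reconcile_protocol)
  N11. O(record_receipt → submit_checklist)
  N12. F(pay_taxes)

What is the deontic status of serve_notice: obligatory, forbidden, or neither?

Forbidden

Premise 5, F(¬post_bond), is equivalent to O(post_bond).
Premise 2, O(¬submit_checklist → ¬post_bond), contraposes to O(post_bond → submit_checklist); with O(post_bond) we get O(submit_checklist).
The contrapositive of premise 4 (O(register_transcript → ¬submit_checklist)) is O(submit_checklist → ¬register_transcript), and O(submit_checklist) is already established, so O(¬register_transcript).
Premise 6, O(¬don_mask → register_transcript), contraposes to O(¬register_transcript → don_mask); with O(¬register_transcript) we get O(don_mask).
From O(don_mask) and premise 8, O(don_mask → ¬arm_system), we obtain O(¬arm_system).
The contrapositive of premise 9 (O(serve_notice → arm_system)) is O(¬arm_system → ¬serve_notice), and O(¬arm_system) is already established, so O(¬serve_notice).
Premises 1, 3, 7, 10, 11, 12 do not contribute to this derivation.
Thus O(¬serve_notice), which is F(serve_notice): serve_notice is forbidden.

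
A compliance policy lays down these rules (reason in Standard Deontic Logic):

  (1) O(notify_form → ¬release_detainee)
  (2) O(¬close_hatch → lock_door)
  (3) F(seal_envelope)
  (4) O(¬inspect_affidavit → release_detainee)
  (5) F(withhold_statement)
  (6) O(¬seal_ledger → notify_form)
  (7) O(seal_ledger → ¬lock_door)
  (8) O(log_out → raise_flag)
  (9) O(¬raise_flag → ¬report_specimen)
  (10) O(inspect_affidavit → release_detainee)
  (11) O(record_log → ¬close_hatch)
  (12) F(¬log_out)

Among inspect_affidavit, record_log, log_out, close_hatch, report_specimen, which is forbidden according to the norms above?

By case analysis on ¬inspect_affidavit: premise 4 gives O(¬inspect_affidavit → release_detainee) and premise 10 gives O(inspect_affidavit → release_detainee), so O(release_detainee) either way.
The contrapositive of premise 1 (O(notify_form → ¬release_detainee)) is O(release_detainee → ¬notify_form), and O(release_detainee) is already established, so O(¬notify_form).
The contrapositive of premise 6 (O(¬seal_ledger → notify_form)) is O(¬notify_form → seal_ledger), and O(¬notify_form) is already established, so O(seal_ledger).
With premise 7, O(seal_ledger → ¬lock_door), the K-axiom yields O(¬lock_door).
The contrapositive of premise 2 (O(¬close_hatch → lock_door)) is O(¬lock_door → close_hatch), and O(¬lock_door) is already established, so O(close_hatch).
Premise 11, O(record_log → ¬close_hatch), contraposes to O(close_hatch → ¬record_log); with O(close_hatch) we get O(¬record_log).
So O(¬record_log) holds, i.e. record_log is forbidden. None of the other listed options is forbidden under the premises.

record_log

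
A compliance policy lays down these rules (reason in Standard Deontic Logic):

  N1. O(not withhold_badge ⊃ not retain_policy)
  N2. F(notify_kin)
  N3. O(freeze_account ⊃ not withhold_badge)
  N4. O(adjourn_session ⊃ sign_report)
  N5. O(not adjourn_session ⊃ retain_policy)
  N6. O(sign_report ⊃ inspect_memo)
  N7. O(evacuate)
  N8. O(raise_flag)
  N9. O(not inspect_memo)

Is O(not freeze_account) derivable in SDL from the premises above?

From premise 9 we have O(not inspect_memo).
Premise 6 is O(sign_report ⊃ inspect_memo); contrapositively O(not inspect_memo ⊃ not sign_report). Since O(not inspect_memo) holds, K gives O(not sign_report).
Premise 4 is O(adjourn_session ⊃ sign_report); contrapositively O(not sign_report ⊃ not adjourn_session). Since O(not sign_report) holds, K gives O(not adjourn_session).
Premise 5 is O(not adjourn_session ⊃ retain_policy); since O(not adjourn_session), deontic closure gives O(retain_policy).
The contrapositive of premise 1 (O(not withhold_badge ⊃ not retain_policy)) is O(retain_policy ⊃ withhold_badge), and O(retain_policy) is already established, so O(withhold_badge).
The contrapositive of premise 3 (O(freeze_account ⊃ not withhold_badge)) is O(withhold_badge ⊃ not freeze_account), and O(withhold_badge) is already established, so O(not freeze_account).
Premises 2, 7, 8 do not contribute to this derivation.
So O(not freeze_account) follows.

Yes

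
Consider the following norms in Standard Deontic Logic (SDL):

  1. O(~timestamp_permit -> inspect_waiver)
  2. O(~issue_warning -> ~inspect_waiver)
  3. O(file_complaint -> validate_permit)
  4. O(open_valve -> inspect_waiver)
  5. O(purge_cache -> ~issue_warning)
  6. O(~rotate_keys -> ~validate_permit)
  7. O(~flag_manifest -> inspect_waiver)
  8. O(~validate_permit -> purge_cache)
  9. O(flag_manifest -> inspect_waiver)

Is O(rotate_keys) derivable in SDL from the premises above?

Yes

By case analysis on flag_manifest: premise 9 gives O(flag_manifest -> inspect_waiver) and premise 7 gives O(~flag_manifest -> inspect_waiver), so O(inspect_waiver) either way.
Premise 2 is O(~issue_warning -> ~inspect_waiver); contrapositively O(inspect_waiver -> issue_warning). Since O(inspect_waiver) holds, K gives O(issue_warning).
Premise 5 is O(purge_cache -> ~issue_warning); contrapositively O(issue_warning -> ~purge_cache). Since O(issue_warning) holds, K gives O(~purge_cache).
Premise 8 is O(~validate_permit -> purge_cache); contrapositively O(~purge_cache -> validate_permit). Since O(~purge_cache) holds, K gives O(validate_permit).
The contrapositive of premise 6 (O(~rotate_keys -> ~validate_permit)) is O(validate_permit -> rotate_keys), and O(validate_permit) is already established, so O(rotate_keys).
Premises 1, 3, 4 do not contribute to this derivation.
So O(rotate_keys) follows.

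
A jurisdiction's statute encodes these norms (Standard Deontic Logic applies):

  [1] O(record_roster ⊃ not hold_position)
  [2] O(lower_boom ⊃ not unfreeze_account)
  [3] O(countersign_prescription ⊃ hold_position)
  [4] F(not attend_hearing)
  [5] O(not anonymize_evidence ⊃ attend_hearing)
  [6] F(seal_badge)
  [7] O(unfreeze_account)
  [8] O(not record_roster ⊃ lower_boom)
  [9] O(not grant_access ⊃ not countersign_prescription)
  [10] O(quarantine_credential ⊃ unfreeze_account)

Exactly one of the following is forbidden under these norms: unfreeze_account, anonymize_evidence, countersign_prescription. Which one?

Premise 7 states O(unfreeze_account) outright.
Premise 2, O(lower_boom ⊃ not unfreeze_account), contraposes to O(unfreeze_account ⊃ not lower_boom); with O(unfreeze_account) we get O(not lower_boom).
The contrapositive of premise 8 (O(not record_roster ⊃ lower_boom)) is O(not lower_boom ⊃ record_roster), and O(not lower_boom) is already established, so O(record_roster).
Applying K to premise 1 (O(record_roster ⊃ not hold_position)) and O(record_roster) yields O(not hold_position).
Premise 3, O(countersign_prescription ⊃ hold_position), contraposes to O(not hold_position ⊃ not countersign_prescription); with O(not hold_position) we get O(not countersign_prescription).
So O(not countersign_prescription) holds, i.e. countersign_prescription is forbidden. None of the other listed options is forbidden under the premises.

countersign_prescription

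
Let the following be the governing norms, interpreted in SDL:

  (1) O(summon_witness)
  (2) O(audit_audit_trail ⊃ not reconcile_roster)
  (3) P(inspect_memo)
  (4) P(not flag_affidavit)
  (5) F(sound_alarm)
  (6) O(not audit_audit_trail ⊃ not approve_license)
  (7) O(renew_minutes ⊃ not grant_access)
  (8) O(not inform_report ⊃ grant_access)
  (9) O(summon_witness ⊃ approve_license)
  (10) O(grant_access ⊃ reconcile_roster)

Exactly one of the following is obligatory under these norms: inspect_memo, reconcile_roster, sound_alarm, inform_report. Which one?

From premise 1 we have O(summon_witness).
With premise 9, O(summon_witness ⊃ approve_license), the K-axiom yields O(approve_license).
Premise 6 is O(not audit_audit_trail ⊃ not approve_license); contrapositively O(approve_license ⊃ audit_audit_trail). Since O(approve_license) holds, K gives O(audit_audit_trail).
From O(audit_audit_trail) and premise 2, O(audit_audit_trail ⊃ not reconcile_roster), we obtain O(not reconcile_roster).
Premise 10, O(grant_access ⊃ reconcile_roster), contraposes to O(not reconcile_roster ⊃ not grant_access); with O(not reconcile_roster) we get O(not grant_access).
Premise 8, O(not inform_report ⊃ grant_access), contraposes to O(not grant_access ⊃ inform_report); with O(not grant_access) we get O(inform_report).
So O(inform_report) holds — inform_report is obligatory. None of the other listed options is made obligatory by any chain of premises.

inform_report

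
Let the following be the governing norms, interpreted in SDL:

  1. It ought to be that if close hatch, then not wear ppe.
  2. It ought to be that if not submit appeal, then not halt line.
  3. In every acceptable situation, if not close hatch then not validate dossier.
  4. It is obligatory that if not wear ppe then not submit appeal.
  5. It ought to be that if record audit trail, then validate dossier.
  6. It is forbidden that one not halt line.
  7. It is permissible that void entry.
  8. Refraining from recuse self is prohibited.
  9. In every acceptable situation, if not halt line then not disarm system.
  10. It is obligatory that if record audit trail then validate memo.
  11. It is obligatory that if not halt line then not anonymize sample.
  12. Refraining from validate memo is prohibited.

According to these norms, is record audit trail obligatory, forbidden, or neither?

Forbidden

F(¬halt_line) at premise 6 means O(halt_line).
Premise 2, O(¬submit_appeal → ¬halt_line), contraposes to O(halt_line → submit_appeal); with O(halt_line) we get O(submit_appeal).
The contrapositive of premise 4 (O(¬wear_ppe → ¬submit_appeal)) is O(submit_appeal → wear_ppe), and O(submit_appeal) is already established, so O(wear_ppe).
Premise 1 is O(close_hatch → ¬wear_ppe); contrapositively O(wear_ppe → ¬close_hatch). Since O(wear_ppe) holds, K gives O(¬close_hatch).
Applying K to premise 3 (O(¬close_hatch → ¬validate_dossier)) and O(¬close_hatch) yields O(¬validate_dossier).
The contrapositive of premise 5 (O(record_audit_trail → validate_dossier)) is O(¬validate_dossier → ¬record_audit_trail), and O(¬validate_dossier) is already established, so O(¬record_audit_trail).
Premises 7, 8, 9, 10, 11, 12 do not contribute to this derivation.
Thus O(¬record_audit_trail), which is F(record_audit_trail): record_audit_trail is forbidden.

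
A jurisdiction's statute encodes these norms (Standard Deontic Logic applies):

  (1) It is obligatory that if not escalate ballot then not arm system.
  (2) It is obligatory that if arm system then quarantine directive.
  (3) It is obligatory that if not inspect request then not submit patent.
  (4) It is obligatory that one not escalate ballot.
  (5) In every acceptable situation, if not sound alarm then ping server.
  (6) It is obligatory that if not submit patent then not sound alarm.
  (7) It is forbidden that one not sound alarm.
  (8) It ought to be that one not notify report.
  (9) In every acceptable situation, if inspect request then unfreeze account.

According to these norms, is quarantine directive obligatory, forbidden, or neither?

Premise 2 is O(arm_system → quarantine_directive), but O(arm_system) is not derivable from the premises, so it does not yield O(quarantine_directive).
No premise or chain of K-axiom applications forces O(quarantine_directive), and none forces O(¬quarantine_directive). So quarantine_directive is neither obligatory nor forbidden under these norms.

Neither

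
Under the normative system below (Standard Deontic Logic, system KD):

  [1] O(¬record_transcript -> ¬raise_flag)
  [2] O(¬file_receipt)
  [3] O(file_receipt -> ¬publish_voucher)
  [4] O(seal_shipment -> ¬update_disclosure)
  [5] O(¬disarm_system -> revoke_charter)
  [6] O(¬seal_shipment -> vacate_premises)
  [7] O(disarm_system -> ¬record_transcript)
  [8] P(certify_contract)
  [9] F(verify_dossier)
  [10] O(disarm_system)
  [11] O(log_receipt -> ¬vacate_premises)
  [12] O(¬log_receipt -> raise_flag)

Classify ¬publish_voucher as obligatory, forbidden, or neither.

Premise 3 is O(file_receipt -> ¬publish_voucher), but O(file_receipt) is not derivable from the premises, so it does not yield O(¬publish_voucher).
No premise or chain of K-axiom applications forces O(¬publish_voucher), and none forces O(publish_voucher). So ¬publish_voucher is neither obligatory nor forbidden under these norms.

Neither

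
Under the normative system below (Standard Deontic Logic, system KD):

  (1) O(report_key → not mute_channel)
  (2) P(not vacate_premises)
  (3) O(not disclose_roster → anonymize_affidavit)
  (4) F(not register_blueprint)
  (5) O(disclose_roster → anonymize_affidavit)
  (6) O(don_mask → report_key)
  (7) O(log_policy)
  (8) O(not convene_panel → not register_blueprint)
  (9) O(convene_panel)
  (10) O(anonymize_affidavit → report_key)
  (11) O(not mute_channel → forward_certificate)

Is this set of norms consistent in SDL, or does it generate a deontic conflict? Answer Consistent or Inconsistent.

Premise 8 is O(not convene_panel → not register_blueprint), but O(not convene_panel) is not derivable from the premises, so it does not yield O(not register_blueprint).
So O(not register_blueprint) is not derivable, and the apparent clash with O(register_blueprint) does not arise.
A world satisfying every obligation exists (e.g. anonymize_affidavit=true, convene_panel=true, disclose_roster=false, don_mask=false, forward_certificate=true, log_policy=true, mute_channel=false, register_blueprint=true, report_key=true, vacate_premises=false); no atom is both obligatory and forbidden, so the set is consistent.

Consistent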